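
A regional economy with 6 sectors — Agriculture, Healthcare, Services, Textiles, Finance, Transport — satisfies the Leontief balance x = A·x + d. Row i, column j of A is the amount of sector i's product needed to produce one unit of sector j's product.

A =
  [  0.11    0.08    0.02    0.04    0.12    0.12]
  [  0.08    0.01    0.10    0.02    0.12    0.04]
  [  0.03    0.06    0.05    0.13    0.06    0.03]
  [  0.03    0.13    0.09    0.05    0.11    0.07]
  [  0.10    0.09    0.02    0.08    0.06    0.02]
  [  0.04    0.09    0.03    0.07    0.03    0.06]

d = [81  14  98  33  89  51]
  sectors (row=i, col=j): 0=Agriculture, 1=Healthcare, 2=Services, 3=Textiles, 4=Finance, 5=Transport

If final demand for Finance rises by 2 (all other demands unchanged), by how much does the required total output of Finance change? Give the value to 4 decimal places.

2.2376

Form M = I − A:
  [  0.89   -0.08   -0.02   -0.04   -0.12   -0.12]
  [ -0.08    0.99   -0.10   -0.02   -0.12   -0.04]
  [ -0.03   -0.06    0.95   -0.13   -0.06   -0.03]
  [ -0.03   -0.13   -0.09    0.95   -0.11   -0.07]
  [ -0.10   -0.09   -0.02   -0.08    0.94   -0.02]
  [ -0.04   -0.09   -0.03   -0.07   -0.03    0.94]
Leontief inverse L = M⁻¹:
  [  1.1698    0.1418    0.0571    0.0881    0.1867    0.1677]
  [  0.1238    1.0582    0.1260    0.0643    0.1688    0.0732]
  [  0.0677    0.1094    1.0859    0.1679    0.1136    0.0629]
  [  0.0827    0.1850    0.1326    1.1009    0.1749    0.1084]
  [  0.1464    0.1372    0.0538    0.1149    1.1188    0.0586]
  [  0.0746    0.1290    0.0607    0.1009    0.0765    1.0899]
Total output x = L · d:
  x_0 = 1.1698·81 + 0.1418·14 + 0.0571·98 + 0.0881·33 + 0.1867·89 + 0.1677·51 = 130.4170
  x_1 = 0.1238·81 + 1.0582·14 + 0.1260·98 + 0.0643·33 + 0.1688·89 + 0.0732·51 = 58.0663
  x_2 = 0.0677·81 + 0.1094·14 + 1.0859·98 + 0.1679·33 + 0.1136·89 + 0.0629·51 = 132.2835
  x_3 = 0.0827·81 + 0.1850·14 + 0.1326·98 + 1.1009·33 + 0.1749·89 + 0.1084·51 = 79.7136
  x_4 = 0.1464·81 + 0.1372·14 + 0.0538·98 + 0.1149·33 + 1.1188·89 + 0.0586·51 = 125.4052
  x_5 = 0.0746·81 + 0.1290·14 + 0.0607·98 + 0.1009·33 + 0.0765·89 + 1.0899·51 = 79.5247
Δx_4 = L[4,4] · Δd_4 = 1.1188 · 2 = 2.2376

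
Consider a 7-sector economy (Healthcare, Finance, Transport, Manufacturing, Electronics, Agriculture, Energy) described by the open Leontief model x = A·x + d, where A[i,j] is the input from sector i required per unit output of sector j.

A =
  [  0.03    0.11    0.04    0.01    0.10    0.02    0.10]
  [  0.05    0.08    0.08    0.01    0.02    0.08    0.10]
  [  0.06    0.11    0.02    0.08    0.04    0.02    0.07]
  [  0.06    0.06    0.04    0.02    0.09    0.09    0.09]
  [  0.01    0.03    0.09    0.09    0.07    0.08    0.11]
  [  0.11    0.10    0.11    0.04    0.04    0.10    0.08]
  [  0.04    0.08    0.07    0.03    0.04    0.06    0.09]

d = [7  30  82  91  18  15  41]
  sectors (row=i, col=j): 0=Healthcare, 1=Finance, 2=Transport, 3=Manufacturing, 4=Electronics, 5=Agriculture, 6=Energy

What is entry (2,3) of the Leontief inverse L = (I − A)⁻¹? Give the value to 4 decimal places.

L[2,3] = 0.1039

Form M = I − A:
  [  0.97   -0.11   -0.04   -0.01   -0.10   -0.02   -0.10]
  [ -0.05    0.92   -0.08   -0.01   -0.02   -0.08   -0.10]
  [ -0.06   -0.11    0.98   -0.08   -0.04   -0.02   -0.07]
  [ -0.06   -0.06   -0.04    0.98   -0.09   -0.09   -0.09]
  [ -0.01   -0.03   -0.09   -0.09    0.93   -0.08   -0.11]
  [ -0.11   -0.10   -0.11   -0.04   -0.04    0.90   -0.08]
  [ -0.04   -0.08   -0.07   -0.03   -0.04   -0.06    0.91]
Leontief inverse L = M⁻¹:
  [  1.0637    0.1672    0.0909    0.0404    0.1360    0.0679    0.1686]
  [  0.0914    1.1462    0.1303    0.0388    0.0565    0.1269    0.1679]
  [  0.0951    0.1674    1.0667    0.1039    0.0785    0.0672    0.1366]
  [  0.1023    0.1271    0.0978    1.0539    0.1333    0.1440    0.1657]
  [  0.0571    0.1005    0.1472    0.1275    1.1163    0.1380    0.1883]
  [  0.1659    0.1910    0.1774    0.0797    0.0948    1.1638    0.1745]
  [  0.0789    0.1422    0.1189    0.0588    0.0767    0.1069    1.1568]
Total output x = L · d:
  x_0 = 1.0637·7 + 0.1672·30 + 0.0909·82 + 0.0404·91 + 0.1360·18 + 0.0679·15 + 0.1686·41 = 33.9681
  x_1 = 0.0914·7 + 1.1462·30 + 0.1303·82 + 0.0388·91 + 0.0565·18 + 0.1269·15 + 0.1679·41 = 59.0439
  x_2 = 0.0951·7 + 0.1674·30 + 1.0667·82 + 0.1039·91 + 0.0785·18 + 0.0672·15 + 0.1366·41 = 110.6328
  x_3 = 0.1023·7 + 0.1271·30 + 0.0978·82 + 1.0539·91 + 0.1333·18 + 0.1440·15 + 0.1657·41 = 119.8107
  x_4 = 0.0571·7 + 0.1005·30 + 0.1472·82 + 0.1275·91 + 1.1163·18 + 0.1380·15 + 0.1883·41 = 56.9763
  x_5 = 0.1659·7 + 0.1910·30 + 0.1774·82 + 0.0797·91 + 0.0948·18 + 1.1638·15 + 0.1745·41 = 55.0093
  x_6 = 0.0789·7 + 0.1422·30 + 0.1189·82 + 0.0588·91 + 0.0767·18 + 0.1069·15 + 1.1568·41 = 70.3302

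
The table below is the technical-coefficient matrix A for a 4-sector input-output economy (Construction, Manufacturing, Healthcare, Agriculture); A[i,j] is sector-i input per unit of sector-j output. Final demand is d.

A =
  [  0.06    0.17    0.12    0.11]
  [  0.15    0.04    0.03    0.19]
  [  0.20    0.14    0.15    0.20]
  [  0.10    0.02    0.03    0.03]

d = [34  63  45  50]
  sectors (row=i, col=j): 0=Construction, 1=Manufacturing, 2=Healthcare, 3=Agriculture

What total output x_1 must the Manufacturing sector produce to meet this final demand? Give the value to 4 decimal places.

92.9174

Form M = I − A:
  [  0.94   -0.17   -0.12   -0.11]
  [ -0.15    0.96   -0.03   -0.19]
  [ -0.20   -0.14    0.85   -0.20]
  [ -0.10   -0.02   -0.03    0.97]
Leontief inverse L = M⁻¹:
  [  1.1628    0.2367    0.1801    0.2154]
  [  0.2191    1.0973    0.0787    0.2560]
  [  0.3414    0.2493    1.2456    0.3444]
  [  0.1350    0.0547    0.0587    1.0691]
Total output x = L · d:
  x_0 = 1.1628·34 + 0.2367·63 + 0.1801·45 + 0.2154·50 = 73.3201
  x_1 = 0.2191·34 + 1.0973·63 + 0.0787·45 + 0.2560·50 = 92.9174
  x_2 = 0.3414·34 + 0.2493·63 + 1.2456·45 + 0.3444·50 = 100.5869
  x_3 = 0.1350·34 + 0.0547·63 + 0.0587·45 + 1.0691·50 = 64.1319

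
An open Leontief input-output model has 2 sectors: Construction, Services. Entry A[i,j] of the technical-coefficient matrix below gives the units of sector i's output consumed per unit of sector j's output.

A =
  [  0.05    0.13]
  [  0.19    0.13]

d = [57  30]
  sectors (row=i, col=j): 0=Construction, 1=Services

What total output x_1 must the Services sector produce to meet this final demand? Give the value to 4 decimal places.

Form M = I − A:
  [  0.95   -0.13]
  [ -0.19    0.87]
Leontief inverse L = M⁻¹:
  [  1.0851    0.1621]
  [  0.2370    1.1848]
Total output x = L · d:
  x_0 = 1.0851·57 + 0.1621·30 = 66.7124
  x_1 = 0.2370·57 + 1.1848·30 = 49.0521

49.0521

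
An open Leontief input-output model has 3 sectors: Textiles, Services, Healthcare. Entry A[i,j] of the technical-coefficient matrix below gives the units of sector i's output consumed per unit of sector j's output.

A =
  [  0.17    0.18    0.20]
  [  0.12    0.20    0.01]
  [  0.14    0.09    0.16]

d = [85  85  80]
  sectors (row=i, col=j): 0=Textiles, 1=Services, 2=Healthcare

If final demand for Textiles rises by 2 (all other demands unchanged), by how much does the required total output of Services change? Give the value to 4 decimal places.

Form M = I − A:
  [  0.83   -0.18   -0.20]
  [ -0.12    0.80   -0.01]
  [ -0.14   -0.09    0.84]
Leontief inverse L = M⁻¹:
  [  1.3055    0.3291    0.3148]
  [  0.1988    1.3018    0.0628]
  [  0.2389    0.1943    1.2497]
Total output x = L · d:
  x_0 = 1.3055·85 + 0.3291·85 + 0.3148·80 = 164.1248
  x_1 = 0.1988·85 + 1.3018·85 + 0.0628·80 = 132.5787
  x_2 = 0.2389·85 + 0.1943·85 + 1.2497·80 = 136.7971
Δx_1 = L[1,0] · Δd_0 = 0.1988 · 2 = 0.3976

0.3976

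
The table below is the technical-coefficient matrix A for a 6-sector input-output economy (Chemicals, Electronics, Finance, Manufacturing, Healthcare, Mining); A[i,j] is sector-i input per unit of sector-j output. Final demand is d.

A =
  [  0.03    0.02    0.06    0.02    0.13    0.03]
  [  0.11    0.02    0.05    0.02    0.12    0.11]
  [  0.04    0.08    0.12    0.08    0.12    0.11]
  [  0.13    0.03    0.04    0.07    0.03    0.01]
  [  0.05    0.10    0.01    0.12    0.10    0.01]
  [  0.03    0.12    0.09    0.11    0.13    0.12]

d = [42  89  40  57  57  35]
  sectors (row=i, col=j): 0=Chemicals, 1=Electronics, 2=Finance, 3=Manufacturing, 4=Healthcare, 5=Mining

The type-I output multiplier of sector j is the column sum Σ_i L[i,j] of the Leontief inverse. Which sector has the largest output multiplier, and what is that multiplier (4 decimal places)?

Form M = I − A:
  [  0.97   -0.02   -0.06   -0.02   -0.13   -0.03]
  [ -0.11    0.98   -0.05   -0.02   -0.12   -0.11]
  [ -0.04   -0.08    0.88   -0.08   -0.12   -0.11]
  [ -0.13   -0.03   -0.04    0.93   -0.03   -0.01]
  [ -0.05   -0.10   -0.01   -0.12    0.90   -0.01]
  [ -0.03   -0.12   -0.09   -0.11   -0.13    0.88]
Leontief inverse L = M⁻¹:
  [  1.0603    0.0561    0.0862    0.0617    0.1824    0.0567]
  [  0.1512    1.0730    0.0929    0.0786    0.2022    0.1541]
  [  0.1030    0.1470    1.1791    0.1560    0.2220    0.1736]
  [  0.1618    0.0551    0.0686    1.1004    0.0815    0.0344]
  [  0.0996    0.1334    0.0390    0.1627    1.1597    0.0400]
  [  0.1022    0.1899    0.1505    0.1904    0.2380    1.1873]
Total output x = L · d:
  x_0 = 1.0603·42 + 0.0561·89 + 0.0862·40 + 0.0617·57 + 0.1824·57 + 0.0567·35 = 68.8644
  x_1 = 0.1512·42 + 1.0730·89 + 0.0929·40 + 0.0786·57 + 0.2022·57 + 0.1541·35 = 126.9624
  x_2 = 0.1030·42 + 0.1470·89 + 1.1791·40 + 0.1560·57 + 0.2220·57 + 0.1736·35 = 92.1948
  x_3 = 0.1618·42 + 0.0551·89 + 0.0686·40 + 1.1004·57 + 0.0815·57 + 0.0344·35 = 83.0245
  x_4 = 0.0996·42 + 0.1334·89 + 0.0390·40 + 0.1627·57 + 1.1597·57 + 0.0400·35 = 94.3958
  x_5 = 0.1022·42 + 0.1899·89 + 0.1505·40 + 0.1904·57 + 0.2380·57 + 1.1873·35 = 93.1853
Output multipliers (column sums of L):
  Chemicals: 1.6781
  Electronics: 1.6546
  Finance: 1.6164
  Manufacturing: 1.7498
  Healthcare: 2.0857
  Mining: 1.6460

Healthcare (2.0857)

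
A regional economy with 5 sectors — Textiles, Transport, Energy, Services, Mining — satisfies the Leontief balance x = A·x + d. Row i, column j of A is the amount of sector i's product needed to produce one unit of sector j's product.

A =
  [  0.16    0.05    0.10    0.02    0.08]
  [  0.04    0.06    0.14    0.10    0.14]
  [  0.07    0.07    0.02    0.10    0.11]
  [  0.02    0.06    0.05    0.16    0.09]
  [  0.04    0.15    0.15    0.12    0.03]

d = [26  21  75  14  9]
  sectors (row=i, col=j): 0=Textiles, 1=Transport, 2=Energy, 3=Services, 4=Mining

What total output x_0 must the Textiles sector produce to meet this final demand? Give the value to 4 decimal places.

Form M = I − A:
  [  0.84   -0.05   -0.10   -0.02   -0.08]
  [ -0.04    0.94   -0.14   -0.10   -0.14]
  [ -0.07   -0.07    0.98   -0.10   -0.11]
  [ -0.02   -0.06   -0.05    0.84   -0.09]
  [ -0.04   -0.15   -0.15   -0.12    0.97]
Leontief inverse L = M⁻¹:
  [  1.2179    0.1049    0.1651    0.0814    0.1419]
  [  0.0862    1.1304    0.2126    0.1922    0.2122]
  [  0.1081    0.1236    1.0831    0.1698    0.1653]
  [  0.0509    0.1133    0.1072    1.2390    0.1477]
  [  0.0866    0.2123    0.2204    0.2126    1.1134]
Total output x = L · d:
  x_0 = 1.2179·26 + 0.1049·21 + 0.1651·75 + 0.0814·14 + 0.1419·9 = 48.6711
  x_1 = 0.0862·26 + 1.1304·21 + 0.2126·75 + 0.1922·14 + 0.2122·9 = 46.5236
  x_2 = 0.1081·26 + 0.1236·21 + 1.0831·75 + 0.1698·14 + 0.1653·9 = 90.5017
  x_3 = 0.0509·26 + 0.1133·21 + 0.1072·75 + 1.2390·14 + 0.1477·9 = 30.4183
  x_4 = 0.0866·26 + 0.2123·21 + 0.2204·75 + 0.2126·14 + 1.1134·9 = 36.2380

48.6711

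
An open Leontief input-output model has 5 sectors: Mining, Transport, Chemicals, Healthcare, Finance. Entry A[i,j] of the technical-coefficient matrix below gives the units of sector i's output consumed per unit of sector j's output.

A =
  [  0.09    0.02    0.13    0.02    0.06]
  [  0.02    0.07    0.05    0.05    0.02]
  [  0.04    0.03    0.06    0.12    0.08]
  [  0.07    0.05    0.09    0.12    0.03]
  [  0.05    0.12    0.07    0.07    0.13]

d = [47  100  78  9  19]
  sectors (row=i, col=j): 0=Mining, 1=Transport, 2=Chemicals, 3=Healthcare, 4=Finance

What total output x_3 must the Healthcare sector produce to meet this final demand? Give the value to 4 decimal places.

Form M = I − A:
  [  0.91   -0.02   -0.13   -0.02   -0.06]
  [ -0.02    0.93   -0.05   -0.05   -0.02]
  [ -0.04   -0.03    0.94   -0.12   -0.08]
  [ -0.07   -0.05   -0.09    0.88   -0.03]
  [ -0.05   -0.12   -0.07   -0.07    0.87]
Leontief inverse L = M⁻¹:
  [  1.1171    0.0450    0.1696    0.0587    0.0957]
  [  0.0349    1.0871    0.0726    0.0754    0.0367]
  [  0.0685    0.0604    1.1006    0.1641    0.1130]
  [  0.1007    0.0771    0.1342    1.1662    0.0613]
  [  0.0826    0.1636    0.1191    0.1208    1.1740]
Total output x = L · d:
  x_0 = 1.1171·47 + 0.0450·100 + 0.1696·78 + 0.0587·9 + 0.0957·19 = 72.5826
  x_1 = 0.0349·47 + 1.0871·100 + 0.0726·78 + 0.0754·9 + 0.0367·19 = 117.3930
  x_2 = 0.0685·47 + 0.0604·100 + 1.1006·78 + 0.1641·9 + 0.1130·19 = 98.7320
  x_3 = 0.1007·47 + 0.0771·100 + 0.1342·78 + 1.1662·9 + 0.0613·19 = 34.5729
  x_4 = 0.0826·47 + 0.1636·100 + 0.1191·78 + 0.1208·9 + 1.1740·19 = 52.9283

34.5729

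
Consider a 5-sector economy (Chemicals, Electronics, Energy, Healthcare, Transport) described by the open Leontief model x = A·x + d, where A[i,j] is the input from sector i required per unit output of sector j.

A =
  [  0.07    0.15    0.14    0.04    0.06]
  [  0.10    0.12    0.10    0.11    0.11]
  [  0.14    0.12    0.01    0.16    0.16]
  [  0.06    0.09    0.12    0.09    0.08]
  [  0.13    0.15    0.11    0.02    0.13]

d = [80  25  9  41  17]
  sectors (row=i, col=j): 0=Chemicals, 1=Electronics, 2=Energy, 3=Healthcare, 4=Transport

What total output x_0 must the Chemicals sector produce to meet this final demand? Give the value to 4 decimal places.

Form M = I − A:
  [  0.93   -0.15   -0.14   -0.04   -0.06]
  [ -0.10    0.88   -0.10   -0.11   -0.11]
  [ -0.14   -0.12    0.99   -0.16   -0.16]
  [ -0.06   -0.09   -0.12    0.91   -0.08]
  [ -0.13   -0.15   -0.11   -0.02    0.87]
Leontief inverse L = M⁻¹:
  [  1.1706    0.2724    0.2273    0.1281    0.1688]
  [  0.2123    1.2610    0.2077    0.2034    0.2310]
  [  0.2561    0.2725    1.1357    0.2501    0.2840]
  [  0.1537    0.2047    0.2045    1.1704    0.1817]
  [  0.2474    0.2973    0.2181    0.1127    1.2545]
Total output x = L · d:
  x_0 = 1.1706·80 + 0.2724·25 + 0.2273·9 + 0.1281·41 + 0.1688·17 = 110.6263
  x_1 = 0.2123·80 + 1.2610·25 + 0.2077·9 + 0.2034·41 + 0.2310·17 = 62.6416
  x_2 = 0.2561·80 + 0.2725·25 + 1.1357·9 + 0.2501·41 + 0.2840·17 = 52.6056
  x_3 = 0.1537·80 + 0.2047·25 + 0.2045·9 + 1.1704·41 + 0.1817·17 = 70.3287
  x_4 = 0.2474·80 + 0.2973·25 + 0.2181·9 + 0.1127·41 + 1.2545·17 = 55.1389

110.6263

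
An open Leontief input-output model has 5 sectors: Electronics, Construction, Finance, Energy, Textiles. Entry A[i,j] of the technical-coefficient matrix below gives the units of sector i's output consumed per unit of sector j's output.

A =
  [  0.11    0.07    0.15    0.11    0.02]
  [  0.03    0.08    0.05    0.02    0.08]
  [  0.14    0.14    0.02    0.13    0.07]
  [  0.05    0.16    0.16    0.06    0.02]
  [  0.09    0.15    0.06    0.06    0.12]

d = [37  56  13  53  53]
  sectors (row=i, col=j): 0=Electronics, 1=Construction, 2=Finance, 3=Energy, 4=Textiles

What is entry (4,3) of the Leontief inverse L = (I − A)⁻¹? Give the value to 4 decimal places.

L[4,3] = 0.1156

Form M = I − A:
  [  0.89   -0.07   -0.15   -0.11   -0.02]
  [ -0.03    0.92   -0.05   -0.02   -0.08]
  [ -0.14   -0.14    0.98   -0.13   -0.07]
  [ -0.05   -0.16   -0.16    0.94   -0.02]
  [ -0.09   -0.15   -0.06   -0.06    0.88]
Leontief inverse L = M⁻¹:
  [  1.1803    0.1646    0.2217    0.1763    0.0634]
  [  0.0653    1.1316    0.0828    0.0503    0.1121]
  [  0.2037    0.2352    1.1016    0.1887    0.1179]
  [  0.1118    0.2466    0.2161    1.1164    0.0675]
  [  0.1534    0.2426    0.1266    0.1156    1.1746]
Total output x = L · d:
  x_0 = 1.1803·37 + 0.1646·56 + 0.2217·13 + 0.1763·53 + 0.0634·53 = 68.4786
  x_1 = 0.0653·37 + 1.1316·56 + 0.0828·13 + 0.0503·53 + 0.1121·53 = 75.4688
  x_2 = 0.2037·37 + 0.2352·56 + 1.1016·13 + 0.1887·53 + 0.1179·53 = 51.2832
  x_3 = 0.1118·37 + 0.2466·56 + 0.2161·13 + 1.1164·53 + 0.0675·53 = 83.4999
  x_4 = 0.1534·37 + 0.2426·56 + 0.1266·13 + 0.1156·53 + 1.1746·53 = 89.2845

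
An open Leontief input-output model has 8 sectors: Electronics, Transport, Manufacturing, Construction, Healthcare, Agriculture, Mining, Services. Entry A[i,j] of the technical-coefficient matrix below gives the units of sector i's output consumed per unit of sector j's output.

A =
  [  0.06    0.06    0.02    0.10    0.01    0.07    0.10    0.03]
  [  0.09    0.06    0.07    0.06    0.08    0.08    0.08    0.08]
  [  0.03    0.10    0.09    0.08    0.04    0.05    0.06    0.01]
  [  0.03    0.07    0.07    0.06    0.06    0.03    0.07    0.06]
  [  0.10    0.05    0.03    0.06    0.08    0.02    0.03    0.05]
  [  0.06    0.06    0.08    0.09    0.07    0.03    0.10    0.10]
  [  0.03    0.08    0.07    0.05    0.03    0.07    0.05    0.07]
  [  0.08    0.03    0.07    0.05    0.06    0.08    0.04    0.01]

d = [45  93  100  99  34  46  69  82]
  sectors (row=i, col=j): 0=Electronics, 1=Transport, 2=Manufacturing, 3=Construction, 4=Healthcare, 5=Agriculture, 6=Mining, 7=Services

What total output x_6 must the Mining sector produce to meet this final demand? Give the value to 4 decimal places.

134.1620

Form M = I − A:
  [  0.94   -0.06   -0.02   -0.10   -0.01   -0.07   -0.10   -0.03]
  [ -0.09    0.94   -0.07   -0.06   -0.08   -0.08   -0.08   -0.08]
  [ -0.03   -0.10    0.91   -0.08   -0.04   -0.05   -0.06   -0.01]
  [ -0.03   -0.07   -0.07    0.94   -0.06   -0.03   -0.07   -0.06]
  [ -0.10   -0.05   -0.03   -0.06    0.92   -0.02   -0.03   -0.05]
  [ -0.06   -0.06   -0.08   -0.09   -0.07    0.97   -0.10   -0.10]
  [ -0.03   -0.08   -0.07   -0.05   -0.03   -0.07    0.95   -0.07]
  [ -0.08   -0.03   -0.07   -0.05   -0.06   -0.08   -0.04    0.99]
Leontief inverse L = M⁻¹:
  [  1.1079    0.1174    0.0763    0.1594    0.0553    0.1178    0.1606    0.0795]
  [  0.1583    1.1337    0.1413    0.1395    0.1405    0.1422    0.1566    0.1388]
  [  0.0812    0.1611    1.1493    0.1414    0.0893    0.0982    0.1207    0.0586]
  [  0.0809    0.1263    0.1254    1.1175    0.1069    0.0771    0.1253    0.1037]
  [  0.1492    0.0998    0.0756    0.1154    1.1214    0.0629    0.0832    0.0892]
  [  0.1248    0.1323    0.1509    0.1647    0.1289    1.0915    0.1714    0.1549]
  [  0.0818    0.1368    0.1279    0.1098    0.0782    0.1183    1.1087    0.1158]
  [  0.1266    0.0839    0.1200    0.1083    0.1020    0.1215    0.0963    1.0527]
Total output x = L · d:
  x_0 = 1.1079·45 + 0.1174·93 + 0.0763·100 + 0.1594·99 + 0.0553·34 + 0.1178·46 + 0.1606·69 + 0.0795·82 = 109.0831
  x_1 = 0.1583·45 + 1.1337·93 + 0.1413·100 + 0.1395·99 + 0.1405·34 + 0.1422·46 + 0.1566·69 + 0.1388·82 = 174.0004
  x_2 = 0.0812·45 + 0.1611·93 + 1.1493·100 + 0.1414·99 + 0.0893·34 + 0.0982·46 + 0.1207·69 + 0.0586·82 = 168.2632
  x_3 = 0.0809·45 + 0.1263·93 + 0.1254·100 + 1.1175·99 + 0.1069·34 + 0.0771·46 + 0.1253·69 + 0.1037·82 = 162.8862
  x_4 = 0.1492·45 + 0.0998·93 + 0.0756·100 + 0.1154·99 + 1.1214·34 + 0.0629·46 + 0.0832·69 + 0.0892·82 = 89.0595
  x_5 = 0.1248·45 + 0.1323·93 + 0.1509·100 + 0.1647·99 + 0.1289·34 + 1.0915·46 + 0.1714·69 + 0.1549·82 = 128.4328
  x_6 = 0.0818·45 + 0.1368·93 + 0.1279·100 + 0.1098·99 + 0.0782·34 + 0.1183·46 + 1.1087·69 + 0.1158·82 = 134.1620
  x_7 = 0.1266·45 + 0.0839·93 + 0.1200·100 + 0.1083·99 + 0.1020·34 + 0.1215·46 + 0.0963·69 + 1.0527·82 = 138.2364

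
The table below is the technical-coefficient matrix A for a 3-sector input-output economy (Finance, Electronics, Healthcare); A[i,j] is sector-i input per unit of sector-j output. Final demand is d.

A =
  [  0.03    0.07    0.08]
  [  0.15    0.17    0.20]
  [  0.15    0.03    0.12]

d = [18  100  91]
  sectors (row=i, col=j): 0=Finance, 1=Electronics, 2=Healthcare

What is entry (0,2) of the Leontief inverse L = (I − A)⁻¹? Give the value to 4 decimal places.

Form M = I − A:
  [  0.97   -0.07   -0.08]
  [ -0.15    0.83   -0.20]
  [ -0.15   -0.03    0.88]
Leontief inverse L = M⁻¹:
  [  1.0637    0.0940    0.1181]
  [  0.2379    1.2358    0.3025]
  [  0.1894    0.0581    1.1668]
Total output x = L · d:
  x_0 = 1.0637·18 + 0.0940·100 + 0.1181·91 = 39.2882
  x_1 = 0.2379·18 + 1.2358·100 + 0.3025·91 = 155.3902
  x_2 = 0.1894·18 + 0.0581·100 + 1.1668·91 = 115.4033

L[0,2] = 0.1181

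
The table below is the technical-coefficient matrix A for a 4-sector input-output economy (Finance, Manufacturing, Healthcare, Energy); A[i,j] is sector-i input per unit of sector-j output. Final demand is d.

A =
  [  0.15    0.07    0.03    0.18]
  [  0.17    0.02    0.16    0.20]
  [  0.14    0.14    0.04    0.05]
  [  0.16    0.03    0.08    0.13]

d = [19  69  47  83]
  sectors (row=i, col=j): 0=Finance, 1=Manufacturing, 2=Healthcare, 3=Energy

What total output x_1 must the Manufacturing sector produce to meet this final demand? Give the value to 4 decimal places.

Form M = I − A:
  [  0.85   -0.07   -0.03   -0.18]
  [ -0.17    0.98   -0.16   -0.20]
  [ -0.14   -0.14    0.96   -0.05]
  [ -0.16   -0.03   -0.08    0.87]
Leontief inverse L = M⁻¹:
  [  1.2674    0.1113    0.0825    0.2925]
  [  0.3141    1.0839    0.2177    0.3267]
  [  0.2445    0.1782    1.0919    0.1543]
  [  0.2664    0.0742    0.1231    1.2287]
Total output x = L · d:
  x_0 = 1.2674·19 + 0.1113·69 + 0.0825·47 + 0.2925·83 = 59.9179
  x_1 = 0.3141·19 + 1.0839·69 + 0.2177·47 + 0.3267·83 = 118.1081
  x_2 = 0.2445·19 + 0.1782·69 + 1.0919·47 + 0.1543·83 = 81.0636
  x_3 = 0.2664·19 + 0.0742·69 + 0.1231·47 + 1.2287·83 = 117.9485

118.1081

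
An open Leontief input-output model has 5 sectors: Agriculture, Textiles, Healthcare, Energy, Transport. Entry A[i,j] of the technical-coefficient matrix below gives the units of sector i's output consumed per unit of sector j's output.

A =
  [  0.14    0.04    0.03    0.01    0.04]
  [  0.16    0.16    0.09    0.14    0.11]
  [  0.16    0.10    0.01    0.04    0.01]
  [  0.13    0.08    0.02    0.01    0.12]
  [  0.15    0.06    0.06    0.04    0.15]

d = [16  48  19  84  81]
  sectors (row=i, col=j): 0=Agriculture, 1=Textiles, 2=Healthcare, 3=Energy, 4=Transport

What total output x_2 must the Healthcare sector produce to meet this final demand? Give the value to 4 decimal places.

40.2039

Form M = I − A:
  [  0.86   -0.04   -0.03   -0.01   -0.04]
  [ -0.16    0.84   -0.09   -0.14   -0.11]
  [ -0.16   -0.10    0.99   -0.04   -0.01]
  [ -0.13   -0.08   -0.02    0.99   -0.12]
  [ -0.15   -0.06   -0.06   -0.04    0.85]
Leontief inverse L = M⁻¹:
  [  1.2010    0.0704    0.0476    0.0268    0.0700]
  [  0.3254    1.2561    0.1405    0.1950    0.2070]
  [  0.2385    0.1446    1.0349    0.0668    0.0515]
  [  0.2206    0.1279    0.0499    1.0395    0.1743]
  [  0.2621    0.1173    0.0937    0.0721    1.2153]
Total output x = L · d:
  x_0 = 1.2010·16 + 0.0704·48 + 0.0476·19 + 0.0268·84 + 0.0700·81 = 31.4223
  x_1 = 0.3254·16 + 1.2561·48 + 0.1405·19 + 0.1950·84 + 0.2070·81 = 101.3138
  x_2 = 0.2385·16 + 0.1446·48 + 1.0349·19 + 0.0668·84 + 0.0515·81 = 40.2039
  x_3 = 0.2206·16 + 0.1279·48 + 0.0499·19 + 1.0395·84 + 0.1743·81 = 112.0467
  x_4 = 0.2621·16 + 0.1173·48 + 0.0937·19 + 0.0721·84 + 1.2153·81 = 116.1015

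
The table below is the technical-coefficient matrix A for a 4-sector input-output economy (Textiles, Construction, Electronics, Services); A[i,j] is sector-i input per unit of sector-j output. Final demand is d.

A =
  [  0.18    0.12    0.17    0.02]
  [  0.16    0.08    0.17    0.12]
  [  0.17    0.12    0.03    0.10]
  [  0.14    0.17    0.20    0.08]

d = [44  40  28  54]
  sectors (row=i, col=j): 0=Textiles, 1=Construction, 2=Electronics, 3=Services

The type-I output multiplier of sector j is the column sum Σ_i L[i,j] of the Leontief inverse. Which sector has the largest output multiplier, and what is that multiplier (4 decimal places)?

Form M = I − A:
  [  0.82   -0.12   -0.17   -0.02]
  [ -0.16    0.92   -0.17   -0.12]
  [ -0.17   -0.12    0.97   -0.10]
  [ -0.14   -0.17   -0.20    0.92]
Leontief inverse L = M⁻¹:
  [  1.3410    0.2301    0.2941    0.0911]
  [  0.3341    1.2078    0.3112    0.1986]
  [  0.3107    0.2213    1.1575    0.1614]
  [  0.3333    0.3063    0.3539    1.1726]
Total output x = L · d:
  x_0 = 1.3410·44 + 0.2301·40 + 0.2941·28 + 0.0911·54 = 81.3634
  x_1 = 0.3341·44 + 1.2078·40 + 0.3112·28 + 0.1986·54 = 82.4530
  x_2 = 0.3107·44 + 0.2213·40 + 1.1575·28 + 0.1614·54 = 63.6507
  x_3 = 0.3333·44 + 0.3063·40 + 0.3539·28 + 1.1726·54 = 100.1500
Output multipliers (column sums of L):
  Textiles: 2.3191
  Construction: 1.9656
  Electronics: 2.1167
  Services: 1.6238

Textiles (2.3191)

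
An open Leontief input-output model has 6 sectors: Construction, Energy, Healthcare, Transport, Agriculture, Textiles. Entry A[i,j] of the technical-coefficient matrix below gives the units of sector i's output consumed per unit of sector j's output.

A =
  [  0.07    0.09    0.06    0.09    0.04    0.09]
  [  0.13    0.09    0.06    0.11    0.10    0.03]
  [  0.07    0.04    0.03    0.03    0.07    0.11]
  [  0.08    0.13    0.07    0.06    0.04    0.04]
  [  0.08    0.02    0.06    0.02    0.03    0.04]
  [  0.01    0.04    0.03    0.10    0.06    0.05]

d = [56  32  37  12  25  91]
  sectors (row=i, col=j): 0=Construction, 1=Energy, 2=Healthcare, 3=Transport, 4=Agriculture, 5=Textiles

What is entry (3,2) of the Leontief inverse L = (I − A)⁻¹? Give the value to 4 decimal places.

Form M = I − A:
  [  0.93   -0.09   -0.06   -0.09   -0.04   -0.09]
  [ -0.13    0.91   -0.06   -0.11   -0.10   -0.03]
  [ -0.07   -0.04    0.97   -0.03   -0.07   -0.11]
  [ -0.08   -0.13   -0.07    0.94   -0.04   -0.04]
  [ -0.08   -0.02   -0.06   -0.02    0.97   -0.04]
  [ -0.01   -0.04   -0.03   -0.10   -0.06    0.95]
Leontief inverse L = M⁻¹:
  [  1.1235    0.1435    0.0979    0.1433    0.0822    0.1318]
  [  0.1975    1.1541    0.1074    0.1691    0.1468    0.0809]
  [  0.1063    0.0755    1.0578    0.0700    0.1002    0.1421]
  [  0.1373    0.1826    0.1077    1.1122    0.0832    0.0816]
  [  0.1080    0.0471    0.0802    0.0480    1.0522    0.0673]
  [  0.0448    0.0747    0.0554    0.1309    0.0854    1.0748]
Total output x = L · d:
  x_0 = 1.1235·56 + 0.1435·32 + 0.0979·37 + 0.1433·12 + 0.0822·25 + 0.1318·91 = 86.8978
  x_1 = 0.1975·56 + 1.1541·32 + 0.1074·37 + 0.1691·12 + 0.1468·25 + 0.0809·91 = 65.0236
  x_2 = 0.1063·56 + 0.0755·32 + 1.0578·37 + 0.0700·12 + 0.1002·25 + 0.1421·91 = 63.7858
  x_3 = 0.1373·56 + 0.1826·32 + 0.1077·37 + 1.1122·12 + 0.0832·25 + 0.0816·91 = 40.3716
  x_4 = 0.1080·56 + 0.0471·32 + 0.0802·37 + 0.0480·12 + 1.0522·25 + 0.0673·91 = 43.5310
  x_5 = 0.0448·56 + 0.0747·32 + 0.0554·37 + 0.1309·12 + 0.0854·25 + 1.0748·91 = 108.4553

L[3,2] = 0.1077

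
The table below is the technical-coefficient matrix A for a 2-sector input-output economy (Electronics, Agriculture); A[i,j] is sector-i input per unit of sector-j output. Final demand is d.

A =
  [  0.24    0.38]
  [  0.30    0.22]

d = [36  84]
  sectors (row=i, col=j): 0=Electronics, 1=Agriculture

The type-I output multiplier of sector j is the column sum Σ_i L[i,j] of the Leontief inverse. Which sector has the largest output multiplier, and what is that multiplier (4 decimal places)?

Form M = I − A:
  [  0.76   -0.38]
  [ -0.30    0.78]
Leontief inverse L = M⁻¹:
  [  1.6291    0.7937]
  [  0.6266    1.5873]
Total output x = L · d:
  x_0 = 1.6291·36 + 0.7937·84 = 125.3133
  x_1 = 0.6266·36 + 1.5873·84 = 155.8897
Output multipliers (column sums of L):
  Electronics: 2.2556
  Agriculture: 2.3810

Agriculture (2.3810)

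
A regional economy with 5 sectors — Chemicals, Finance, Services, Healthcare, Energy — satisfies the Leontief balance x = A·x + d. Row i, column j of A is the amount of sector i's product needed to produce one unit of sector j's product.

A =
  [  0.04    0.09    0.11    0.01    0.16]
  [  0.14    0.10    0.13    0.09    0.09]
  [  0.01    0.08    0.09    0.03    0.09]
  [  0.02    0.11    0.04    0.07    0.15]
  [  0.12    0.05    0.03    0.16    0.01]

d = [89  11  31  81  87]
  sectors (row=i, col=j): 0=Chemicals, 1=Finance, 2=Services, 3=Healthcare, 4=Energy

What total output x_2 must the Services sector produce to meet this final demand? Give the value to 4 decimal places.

Form M = I − A:
  [  0.96   -0.09   -0.11   -0.01   -0.16]
  [ -0.14    0.90   -0.13   -0.09   -0.09]
  [ -0.01   -0.08    0.91   -0.03   -0.09]
  [ -0.02   -0.11   -0.04    0.93   -0.15]
  [ -0.12   -0.05   -0.03   -0.16    0.99]
Leontief inverse L = M⁻¹:
  [  1.0926    0.1439    0.1627    0.0679    0.2147]
  [  0.1998    1.1782    0.2052    0.1540    0.1814]
  [  0.0475    0.1212    1.1295    0.0714    0.1322]
  [  0.0743    0.1650    0.0890    1.1304    0.2064]
  [  0.1560    0.1073    0.0787    0.2009    1.0827]
Total output x = L · d:
  x_0 = 1.0926·89 + 0.1439·11 + 0.1627·31 + 0.0679·81 + 0.2147·87 = 128.0501
  x_1 = 0.1998·89 + 1.1782·11 + 0.2052·31 + 0.1540·81 + 0.1814·87 = 65.3651
  x_2 = 0.0475·89 + 0.1212·11 + 1.1295·31 + 0.0714·81 + 0.1322·87 = 57.8546
  x_3 = 0.0743·89 + 0.1650·11 + 0.0890·31 + 1.1304·81 + 0.2064·87 = 120.7095
  x_4 = 0.1560·89 + 0.1073·11 + 0.0787·31 + 0.2009·81 + 1.0827·87 = 127.9630

57.8546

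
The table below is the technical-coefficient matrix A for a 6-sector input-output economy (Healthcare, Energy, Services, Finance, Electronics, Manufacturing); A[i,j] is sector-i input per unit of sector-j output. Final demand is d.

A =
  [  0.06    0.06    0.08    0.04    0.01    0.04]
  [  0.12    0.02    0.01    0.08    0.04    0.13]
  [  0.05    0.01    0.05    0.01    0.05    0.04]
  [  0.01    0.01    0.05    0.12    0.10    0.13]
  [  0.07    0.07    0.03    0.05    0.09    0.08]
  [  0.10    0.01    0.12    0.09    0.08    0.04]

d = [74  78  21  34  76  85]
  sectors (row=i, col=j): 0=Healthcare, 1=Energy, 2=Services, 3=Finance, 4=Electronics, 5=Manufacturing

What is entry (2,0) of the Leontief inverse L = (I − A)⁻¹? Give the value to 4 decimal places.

Form M = I − A:
  [  0.94   -0.06   -0.08   -0.04   -0.01   -0.04]
  [ -0.12    0.98   -0.01   -0.08   -0.04   -0.13]
  [ -0.05   -0.01    0.95   -0.01   -0.05   -0.04]
  [ -0.01   -0.01   -0.05    0.88   -0.10   -0.13]
  [ -0.07   -0.07   -0.03   -0.05    0.91   -0.08]
  [ -0.10   -0.01   -0.12   -0.09   -0.08    0.96]
Leontief inverse L = M⁻¹:
  [  1.0895    0.0717    0.1061    0.0665    0.0345    0.0714]
  [  0.1613    1.0396    0.0555    0.1247    0.0795    0.1733]
  [  0.0714    0.0211    1.0700    0.0274    0.0688    0.0599]
  [  0.0516    0.0287    0.0938    1.1695    0.1514    0.1809]
  [  0.1136    0.0905    0.0669    0.0912    1.1289    0.1262]
  [  0.1384    0.0312    0.1598    0.1289    0.1213    1.0859]
Total output x = L · d:
  x_0 = 1.0895·74 + 0.0717·78 + 0.1061·21 + 0.0665·34 + 0.0345·76 + 0.0714·85 = 99.3965
  x_1 = 0.1613·74 + 1.0396·78 + 0.0555·21 + 0.1247·34 + 0.0795·76 + 0.1733·85 = 119.2026
  x_2 = 0.0714·74 + 0.0211·78 + 1.0700·21 + 0.0274·34 + 0.0688·76 + 0.0599·85 = 40.6425
  x_3 = 0.0516·74 + 0.0287·78 + 0.0938·21 + 1.1695·34 + 0.1514·76 + 0.1809·85 = 74.6795
  x_4 = 0.1136·74 + 0.0905·78 + 0.0669·21 + 0.0912·34 + 1.1289·76 + 0.1262·85 = 116.4937
  x_5 = 0.1384·74 + 0.0312·78 + 0.1598·21 + 0.1289·34 + 0.1213·76 + 1.0859·85 = 121.9265

L[2,0] = 0.0714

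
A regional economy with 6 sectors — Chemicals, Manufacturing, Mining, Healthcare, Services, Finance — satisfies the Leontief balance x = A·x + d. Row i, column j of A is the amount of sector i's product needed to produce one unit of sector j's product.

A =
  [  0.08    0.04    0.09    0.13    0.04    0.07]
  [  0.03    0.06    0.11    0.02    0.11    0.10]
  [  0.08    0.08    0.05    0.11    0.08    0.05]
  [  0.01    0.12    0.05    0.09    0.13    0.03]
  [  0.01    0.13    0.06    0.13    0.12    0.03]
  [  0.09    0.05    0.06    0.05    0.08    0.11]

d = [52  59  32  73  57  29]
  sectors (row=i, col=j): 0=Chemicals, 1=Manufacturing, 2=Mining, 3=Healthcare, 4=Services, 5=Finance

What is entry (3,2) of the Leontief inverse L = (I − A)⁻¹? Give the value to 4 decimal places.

L[3,2] = 0.1049

Form M = I − A:
  [  0.92   -0.04   -0.09   -0.13   -0.04   -0.07]
  [ -0.03    0.94   -0.11   -0.02   -0.11   -0.10]
  [ -0.08   -0.08    0.95   -0.11   -0.08   -0.05]
  [ -0.01   -0.12   -0.05    0.91   -0.13   -0.03]
  [ -0.01   -0.13   -0.06   -0.13    0.88   -0.03]
  [ -0.09   -0.05   -0.06   -0.05   -0.08    0.89]
Leontief inverse L = M⁻¹:
  [  1.1182    0.1085    0.1442    0.2030    0.1183    0.1191]
  [  0.0685    1.1256    0.1627    0.0889    0.1854    0.1502]
  [  0.1146    0.1498    1.1068    0.1818    0.1605    0.0996]
  [  0.0377    0.1916    0.1049    1.1558    0.2129    0.0765]
  [  0.0407    0.2099    0.1206    0.2027    1.2127    0.0813]
  [  0.1304    0.1139    0.1151    0.1209    0.1542    1.1624]
Total output x = L · d:
  x_0 = 1.1182·52 + 0.1085·59 + 0.1442·32 + 0.2030·73 + 0.1183·57 + 0.1191·29 = 94.1713
  x_1 = 0.0685·52 + 1.1256·59 + 0.1627·32 + 0.0889·73 + 0.1854·57 + 0.1502·29 = 96.5967
  x_2 = 0.1146·52 + 0.1498·59 + 1.1068·32 + 0.1818·73 + 0.1605·57 + 0.0996·29 = 75.5226
  x_3 = 0.0377·52 + 0.1916·59 + 0.1049·32 + 1.1558·73 + 0.2129·57 + 0.0765·29 = 115.3491
  x_4 = 0.0407·52 + 0.2099·59 + 0.1206·32 + 0.2027·73 + 1.2127·57 + 0.0813·29 = 104.6379
  x_5 = 0.1304·52 + 0.1139·59 + 0.1151·32 + 0.1209·73 + 0.1542·57 + 1.1624·29 = 68.5113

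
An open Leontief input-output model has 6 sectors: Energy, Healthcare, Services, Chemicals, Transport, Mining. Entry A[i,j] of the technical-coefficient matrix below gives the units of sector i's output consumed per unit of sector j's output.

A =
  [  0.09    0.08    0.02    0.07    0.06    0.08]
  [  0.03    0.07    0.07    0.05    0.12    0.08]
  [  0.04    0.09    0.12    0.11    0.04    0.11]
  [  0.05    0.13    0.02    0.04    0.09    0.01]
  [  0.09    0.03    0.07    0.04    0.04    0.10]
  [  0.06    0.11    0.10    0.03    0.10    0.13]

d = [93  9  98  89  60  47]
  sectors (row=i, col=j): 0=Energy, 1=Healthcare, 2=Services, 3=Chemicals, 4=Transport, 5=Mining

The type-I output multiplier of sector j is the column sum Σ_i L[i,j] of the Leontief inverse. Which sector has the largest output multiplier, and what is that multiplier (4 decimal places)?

Mining (1.9156)

Form M = I − A:
  [  0.91   -0.08   -0.02   -0.07   -0.06   -0.08]
  [ -0.03    0.93   -0.07   -0.05   -0.12   -0.08]
  [ -0.04   -0.09    0.88   -0.11   -0.04   -0.11]
  [ -0.05   -0.13   -0.02    0.96   -0.09   -0.01]
  [ -0.09   -0.03   -0.07   -0.04    0.96   -0.10]
  [ -0.06   -0.11   -0.10   -0.03   -0.10    0.87]
Leontief inverse L = M⁻¹:
  [  1.1327    0.1387    0.0642    0.1063    0.1153    0.1395]
  [  0.0747    1.1295    0.1243    0.0904    0.1749    0.1476]
  [  0.0901    0.1711    1.1860    0.1619    0.1113    0.1886]
  [  0.0844    0.1739    0.0576    1.0710    0.1360    0.0590]
  [  0.1307    0.0876    0.1167    0.0779    1.0897    0.1610]
  [  0.1159    0.1881    0.1719    0.0833    0.1728    1.2199]
Total output x = L · d:
  x_0 = 1.1327·93 + 0.1387·9 + 0.0642·98 + 0.1063·89 + 0.1153·60 + 0.1395·47 = 135.8292
  x_1 = 0.0747·93 + 1.1295·9 + 0.1243·98 + 0.0904·89 + 0.1749·60 + 0.1476·47 = 54.7658
  x_2 = 0.0901·93 + 0.1711·9 + 1.1860·98 + 0.1619·89 + 0.1113·60 + 0.1886·47 = 156.0949
  x_3 = 0.0844·93 + 0.1739·9 + 0.0576·98 + 1.0710·89 + 0.1360·60 + 0.0590·47 = 121.3130
  x_4 = 0.1307·93 + 0.0876·9 + 0.1167·98 + 0.0779·89 + 1.0897·60 + 0.1610·47 = 104.2595
  x_5 = 0.1159·93 + 0.1881·9 + 0.1719·98 + 0.0833·89 + 0.1728·60 + 1.2199·47 = 104.4239
Output multipliers (column sums of L):
  Energy: 1.6285
  Healthcare: 1.8889
  Services: 1.7206
  Chemicals: 1.5908
  Transport: 1.7999
  Mining: 1.9156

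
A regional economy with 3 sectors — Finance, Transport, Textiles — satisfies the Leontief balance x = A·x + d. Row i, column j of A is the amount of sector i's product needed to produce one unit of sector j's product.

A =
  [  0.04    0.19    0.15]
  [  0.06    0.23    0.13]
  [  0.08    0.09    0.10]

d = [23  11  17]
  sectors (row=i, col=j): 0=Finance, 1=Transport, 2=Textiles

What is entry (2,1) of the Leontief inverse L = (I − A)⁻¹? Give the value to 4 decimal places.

L[2,1] = 0.1608

Form M = I − A:
  [  0.96   -0.19   -0.15]
  [ -0.06    0.77   -0.13]
  [ -0.08   -0.09    0.90]
Leontief inverse L = M⁻¹:
  [  1.0784    0.2920    0.2219]
  [  0.1019    1.3486    0.2118]
  [  0.1061    0.1608    1.1520]
Total output x = L · d:
  x_0 = 1.0784·23 + 0.2920·11 + 0.2219·17 = 31.7886
  x_1 = 0.1019·23 + 1.3486·11 + 0.2118·17 = 20.7797
  x_2 = 0.1061·23 + 0.1608·11 + 1.1520·17 = 23.7925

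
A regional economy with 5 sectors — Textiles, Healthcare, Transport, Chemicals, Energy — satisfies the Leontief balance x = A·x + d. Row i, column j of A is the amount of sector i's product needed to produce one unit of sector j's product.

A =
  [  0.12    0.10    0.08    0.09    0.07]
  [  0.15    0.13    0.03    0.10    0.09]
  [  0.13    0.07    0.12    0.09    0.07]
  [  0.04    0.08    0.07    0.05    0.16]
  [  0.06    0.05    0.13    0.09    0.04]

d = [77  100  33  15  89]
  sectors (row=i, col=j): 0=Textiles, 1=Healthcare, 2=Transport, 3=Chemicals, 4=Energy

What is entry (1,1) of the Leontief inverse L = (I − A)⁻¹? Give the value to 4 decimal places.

Form M = I − A:
  [  0.88   -0.10   -0.08   -0.09   -0.07]
  [ -0.15    0.87   -0.03   -0.10   -0.09]
  [ -0.13   -0.07    0.88   -0.09   -0.07]
  [ -0.04   -0.08   -0.07    0.95   -0.16]
  [ -0.06   -0.05   -0.13   -0.09    0.96]
Leontief inverse L = M⁻¹:
  [  1.2049    0.1733    0.1491    0.1599    0.1416]
  [  0.2410    1.2111    0.1020    0.1759    0.1679]
  [  0.2184    0.1445    1.1953    0.1628    0.1438]
  [  0.1086    0.1379    0.1348    1.1106    0.2158]
  [  0.1276    0.1064    0.1891    0.1453    1.0990]
Total output x = L · d:
  x_0 = 1.2049·77 + 0.1733·100 + 0.1491·33 + 0.1599·15 + 0.1416·89 = 130.0311
  x_1 = 0.2410·77 + 1.2111·100 + 0.1020·33 + 0.1759·15 + 0.1679·89 = 160.6114
  x_2 = 0.2184·77 + 0.1445·100 + 1.1953·33 + 0.1628·15 + 0.1438·89 = 85.9512
  x_3 = 0.1086·77 + 0.1379·100 + 0.1348·33 + 1.1106·15 + 0.2158·89 = 62.4611
  x_4 = 0.1276·77 + 0.1064·100 + 0.1891·33 + 0.1453·15 + 1.0990·89 = 126.6954

L[1,1] = 1.2111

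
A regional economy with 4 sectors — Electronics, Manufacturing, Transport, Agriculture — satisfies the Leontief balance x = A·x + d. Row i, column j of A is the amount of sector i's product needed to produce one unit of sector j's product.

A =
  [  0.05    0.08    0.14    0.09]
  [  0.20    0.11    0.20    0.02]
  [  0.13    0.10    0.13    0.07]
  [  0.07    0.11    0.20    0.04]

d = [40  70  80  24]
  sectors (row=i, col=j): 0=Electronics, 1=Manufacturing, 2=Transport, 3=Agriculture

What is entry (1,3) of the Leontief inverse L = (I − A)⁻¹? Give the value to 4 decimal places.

Form M = I − A:
  [  0.95   -0.08   -0.14   -0.09]
  [ -0.20    0.89   -0.20   -0.02]
  [ -0.13   -0.10    0.87   -0.07]
  [ -0.07   -0.11   -0.20    0.96]
Leontief inverse L = M⁻¹:
  [  1.1256    0.1441    0.2433    0.1263]
  [  0.3052    1.1993    0.3429    0.0786]
  [  0.2163    0.1742    1.2507    0.1151]
  [  0.1621    0.1842    0.3176    1.0839]
Total output x = L · d:
  x_0 = 1.1256·40 + 0.1441·70 + 0.2433·80 + 0.1263·24 = 77.6036
  x_1 = 0.3052·40 + 1.1993·70 + 0.3429·80 + 0.0786·24 = 125.4724
  x_2 = 0.2163·40 + 0.1742·70 + 1.2507·80 + 0.1151·24 = 123.6686
  x_3 = 0.1621·40 + 0.1842·70 + 0.3176·80 + 1.0839·24 = 70.7999

L[1,3] = 0.0786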